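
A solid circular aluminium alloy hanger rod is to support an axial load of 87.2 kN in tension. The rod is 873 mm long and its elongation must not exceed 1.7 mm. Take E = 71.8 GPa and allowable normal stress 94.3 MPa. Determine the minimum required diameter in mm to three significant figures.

34.3 mm

Required area A ≥ P/σ_allow = 87200/94.3 = 924.7 mm².
For a solid circular section, d ≥ √(4A/π) = 34.31 mm.
Elongation limit: A ≥ PL/(Eδ_allow) = 87200·873/(71800·1.7) = 623.7 mm² ⇒ d ≥ 28.18 mm.
The stress limit governs.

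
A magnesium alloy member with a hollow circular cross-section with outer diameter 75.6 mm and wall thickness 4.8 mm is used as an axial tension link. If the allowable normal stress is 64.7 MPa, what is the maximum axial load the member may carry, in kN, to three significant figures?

A = 1068 mm².
P_max = σ_allow · A = 64.7 · 1068 = 69080 N = 69.08 kN.

69.1 kN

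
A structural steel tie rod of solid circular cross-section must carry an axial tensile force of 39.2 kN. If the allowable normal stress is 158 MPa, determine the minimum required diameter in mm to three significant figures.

Required area A ≥ P/σ_allow = 39200/158 = 248.1 mm².
For a solid circular section, d ≥ √(4A/π) = 17.77 mm.

17.8 mm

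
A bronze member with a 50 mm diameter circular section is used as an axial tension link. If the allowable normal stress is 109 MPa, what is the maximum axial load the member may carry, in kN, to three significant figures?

A = 1963 mm².
P_max = σ_allow · A = 109 · 1963 = 214000 N = 214 kN.

214 kN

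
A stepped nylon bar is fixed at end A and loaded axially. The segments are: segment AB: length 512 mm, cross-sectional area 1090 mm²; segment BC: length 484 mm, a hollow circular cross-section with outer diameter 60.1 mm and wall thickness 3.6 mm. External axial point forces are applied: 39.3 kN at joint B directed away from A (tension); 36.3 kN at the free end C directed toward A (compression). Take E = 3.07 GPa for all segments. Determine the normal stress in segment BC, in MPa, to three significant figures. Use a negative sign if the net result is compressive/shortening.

-56.8 MPa

Internal axial forces (sectioning from the free end, tension +): N_BC = -36.3 kN, N_AB = 3 kN.
A_BC = 639 mm².
σ_BC = N_BC/A_BC = -36300/639 = -56.81 MPa.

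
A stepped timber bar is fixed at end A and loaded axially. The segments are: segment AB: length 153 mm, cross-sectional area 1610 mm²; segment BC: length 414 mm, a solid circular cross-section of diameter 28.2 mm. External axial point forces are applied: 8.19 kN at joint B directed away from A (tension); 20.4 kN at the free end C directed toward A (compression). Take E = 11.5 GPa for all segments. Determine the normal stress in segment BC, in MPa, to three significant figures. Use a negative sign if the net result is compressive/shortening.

Internal axial forces (sectioning from the free end, tension +): N_BC = -20.4 kN, N_AB = -12.21 kN.
A_BC = 624.6 mm².
σ_BC = N_BC/A_BC = -20400/624.6 = -32.66 MPa.

-32.7 MPa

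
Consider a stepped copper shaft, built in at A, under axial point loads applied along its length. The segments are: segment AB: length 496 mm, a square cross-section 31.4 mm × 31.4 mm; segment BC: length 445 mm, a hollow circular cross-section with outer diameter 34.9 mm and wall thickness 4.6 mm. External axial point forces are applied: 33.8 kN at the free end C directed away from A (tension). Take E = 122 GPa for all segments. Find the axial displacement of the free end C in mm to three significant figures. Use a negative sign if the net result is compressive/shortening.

0.421 mm

Internal axial forces (sectioning from the free end, tension +): N_BC = 33.8 kN, N_AB = 33.8 kN.
A_AB = 986 mm².
A_BC = 437.9 mm².
δ_AB = 33800·496/(986·122000) = 0.1394 mm
δ_BC = 33800·445/(437.9·122000) = 0.2816 mm
δ = Σδ_i = 0.4209 mm.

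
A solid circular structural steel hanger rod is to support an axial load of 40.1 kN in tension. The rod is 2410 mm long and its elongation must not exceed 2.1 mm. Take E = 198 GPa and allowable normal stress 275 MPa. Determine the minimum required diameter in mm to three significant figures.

Required area A ≥ P/σ_allow = 40100/275 = 145.8 mm².
For a solid circular section, d ≥ √(4A/π) = 13.63 mm.
Elongation limit: A ≥ PL/(Eδ_allow) = 40100·2410/(198000·2.1) = 232.4 mm² ⇒ d ≥ 17.2 mm.
The elongation limit governs.

17.2 mm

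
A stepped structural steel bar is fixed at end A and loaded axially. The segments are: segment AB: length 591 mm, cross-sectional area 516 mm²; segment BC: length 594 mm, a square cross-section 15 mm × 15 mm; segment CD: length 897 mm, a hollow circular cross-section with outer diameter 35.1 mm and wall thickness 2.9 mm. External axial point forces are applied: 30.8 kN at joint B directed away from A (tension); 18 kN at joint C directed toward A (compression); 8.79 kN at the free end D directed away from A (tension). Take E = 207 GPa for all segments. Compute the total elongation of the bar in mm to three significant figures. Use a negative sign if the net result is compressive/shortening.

0.132 mm

Internal axial forces (sectioning from the free end, tension +): N_CD = 8.79 kN, N_BC = -9.21 kN, N_AB = 21.59 kN.
A_BC = 225 mm².
A_CD = 293.4 mm².
δ_AB = 21590·591/(516·207000) = 0.1195 mm
δ_BC = -9210·594/(225·207000) = -0.1175 mm
δ_CD = 8790·897/(293.4·207000) = 0.1298 mm
δ = Σδ_i = 0.1318 mm.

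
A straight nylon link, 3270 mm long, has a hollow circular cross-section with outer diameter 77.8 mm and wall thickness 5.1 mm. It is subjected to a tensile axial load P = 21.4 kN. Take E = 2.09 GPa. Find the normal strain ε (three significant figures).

A = 1165 mm².
σ = N/A = 18.37 MPa; ε = σ/E = 18.37/2090 = 8.790e-03.

0.00879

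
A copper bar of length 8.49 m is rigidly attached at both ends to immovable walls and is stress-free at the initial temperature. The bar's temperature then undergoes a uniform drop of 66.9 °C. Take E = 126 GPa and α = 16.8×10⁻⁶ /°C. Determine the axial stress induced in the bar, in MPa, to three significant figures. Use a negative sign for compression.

142 MPa

Free thermal expansion αLΔT = 16.8e-6 · 8490 · -66.9 = -9.542 mm.
The walls impose strain ε = −(-9.542)/8490 = 1.1239e-03; σ = Eε = 126000 · 1.1239e-03 = 141.6 MPa.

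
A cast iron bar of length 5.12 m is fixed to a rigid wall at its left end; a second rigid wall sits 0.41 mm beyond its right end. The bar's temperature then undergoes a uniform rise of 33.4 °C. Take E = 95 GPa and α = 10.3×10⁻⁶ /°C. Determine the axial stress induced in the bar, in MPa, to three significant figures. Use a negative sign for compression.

-25.1 MPa

Free thermal expansion αLΔT = 10.3e-6 · 5120 · 33.4 = 1.761 mm.
The walls engage after the gap closes; constrained expansion = 1.761 − 0.41 = 1.351 mm.
The walls impose strain ε = −(1.351)/5120 = -2.6394e-04; σ = Eε = 95000 · -2.6394e-04 = -25.07 MPa.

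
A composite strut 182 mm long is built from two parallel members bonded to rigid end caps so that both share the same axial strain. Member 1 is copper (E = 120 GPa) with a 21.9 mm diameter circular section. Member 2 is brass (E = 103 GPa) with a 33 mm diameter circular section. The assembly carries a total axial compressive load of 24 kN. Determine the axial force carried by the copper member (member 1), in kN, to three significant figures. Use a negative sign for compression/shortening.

-8.14 kN

A_1 = 376.7 mm².
A_2 = 855.3 mm².
Equal strain + equilibrium ⇒ each member carries load in proportion to AE: A₁E₁ = 45200000 N, A₂E₂ = 88100000 N, ΣAE = 133300000 N.
F₁ = P·A₁E₁/ΣAE = -24000·45200000/133300000 = -8139 N.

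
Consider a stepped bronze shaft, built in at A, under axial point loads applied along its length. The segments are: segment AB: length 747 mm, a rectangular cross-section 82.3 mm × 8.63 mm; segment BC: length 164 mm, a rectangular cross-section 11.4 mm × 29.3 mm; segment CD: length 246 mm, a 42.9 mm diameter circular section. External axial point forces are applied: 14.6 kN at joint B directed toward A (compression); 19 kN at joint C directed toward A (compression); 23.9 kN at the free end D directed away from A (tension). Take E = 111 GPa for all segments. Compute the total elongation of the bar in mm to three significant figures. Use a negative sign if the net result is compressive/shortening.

-0.0336 mm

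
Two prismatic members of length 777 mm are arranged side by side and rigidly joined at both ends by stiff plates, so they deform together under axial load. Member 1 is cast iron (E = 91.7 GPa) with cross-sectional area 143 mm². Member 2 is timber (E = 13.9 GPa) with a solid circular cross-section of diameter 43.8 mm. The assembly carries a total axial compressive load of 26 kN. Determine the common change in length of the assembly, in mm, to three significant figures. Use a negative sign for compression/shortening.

A_2 = 1507 mm².
Equal strain + equilibrium ⇒ each member carries load in proportion to AE: A₁E₁ = 13110000 N, A₂E₂ = 20940000 N, ΣAE = 34060000 N.
δ = PL/ΣAE = -26000·777/34060000 = -0.5932 mm.

-0.593 mm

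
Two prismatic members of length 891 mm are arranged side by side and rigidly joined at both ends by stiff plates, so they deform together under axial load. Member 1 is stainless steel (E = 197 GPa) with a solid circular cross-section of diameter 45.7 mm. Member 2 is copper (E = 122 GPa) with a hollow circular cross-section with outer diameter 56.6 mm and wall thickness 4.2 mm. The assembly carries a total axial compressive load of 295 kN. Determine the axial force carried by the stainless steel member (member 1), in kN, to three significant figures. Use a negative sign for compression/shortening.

A_1 = 1640 mm².
A_2 = 691.4 mm².
Equal strain + equilibrium ⇒ each member carries load in proportion to AE: A₁E₁ = 323100000 N, A₂E₂ = 84350000 N, ΣAE = 407500000 N.
F₁ = P·A₁E₁/ΣAE = -295000·323100000/407500000 = -233900 N.

-234 kN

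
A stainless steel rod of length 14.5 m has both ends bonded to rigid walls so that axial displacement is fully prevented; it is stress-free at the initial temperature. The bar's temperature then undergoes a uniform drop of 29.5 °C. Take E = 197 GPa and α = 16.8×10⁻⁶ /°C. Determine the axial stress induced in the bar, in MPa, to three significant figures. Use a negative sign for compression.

97.6 MPa

Free thermal expansion αLΔT = 16.8e-6 · 14500 · -29.5 = -7.186 mm.
The walls impose strain ε = −(-7.186)/14500 = 4.9560e-04; σ = Eε = 197000 · 4.9560e-04 = 97.63 MPa.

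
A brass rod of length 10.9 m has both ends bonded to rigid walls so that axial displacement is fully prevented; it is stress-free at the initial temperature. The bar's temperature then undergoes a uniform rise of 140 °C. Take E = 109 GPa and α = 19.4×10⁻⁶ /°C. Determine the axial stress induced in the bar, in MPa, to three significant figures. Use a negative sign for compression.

-296 MPa

Free thermal expansion αLΔT = 19.4e-6 · 10900 · 140 = 29.6 mm.
The walls impose strain ε = −(29.6)/10900 = -2.7160e-03; σ = Eε = 109000 · -2.7160e-03 = -296 MPa.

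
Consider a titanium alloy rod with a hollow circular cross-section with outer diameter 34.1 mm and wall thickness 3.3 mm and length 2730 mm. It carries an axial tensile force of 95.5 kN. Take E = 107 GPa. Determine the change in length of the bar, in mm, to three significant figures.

7.63 mm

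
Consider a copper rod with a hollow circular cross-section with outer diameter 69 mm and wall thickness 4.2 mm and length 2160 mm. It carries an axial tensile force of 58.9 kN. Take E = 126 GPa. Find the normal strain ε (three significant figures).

5.47e-04

A = 855 mm².
σ = N/A = 68.89 MPa; ε = σ/E = 68.89/126000 = 5.467e-04.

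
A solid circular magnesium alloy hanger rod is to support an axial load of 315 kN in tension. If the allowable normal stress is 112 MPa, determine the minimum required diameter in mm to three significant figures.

59.8 mm

Required area A ≥ P/σ_allow = 315000/112 = 2812 mm².
For a solid circular section, d ≥ √(4A/π) = 59.84 mm.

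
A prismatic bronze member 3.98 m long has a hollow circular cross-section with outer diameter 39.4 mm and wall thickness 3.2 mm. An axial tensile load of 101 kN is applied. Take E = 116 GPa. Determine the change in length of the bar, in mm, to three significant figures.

A = 363.9 mm².
δ_mech = NL/(AE) = 101000·3980/(363.9·116000) = 9.522 mm.

9.52 mm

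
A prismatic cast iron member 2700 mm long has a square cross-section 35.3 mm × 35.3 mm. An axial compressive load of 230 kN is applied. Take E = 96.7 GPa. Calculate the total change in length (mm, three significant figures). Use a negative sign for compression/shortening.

-5.15 mm

A = 1246 mm².
δ_mech = NL/(AE) = -230000·2700/(1246·96700) = -5.154 mm.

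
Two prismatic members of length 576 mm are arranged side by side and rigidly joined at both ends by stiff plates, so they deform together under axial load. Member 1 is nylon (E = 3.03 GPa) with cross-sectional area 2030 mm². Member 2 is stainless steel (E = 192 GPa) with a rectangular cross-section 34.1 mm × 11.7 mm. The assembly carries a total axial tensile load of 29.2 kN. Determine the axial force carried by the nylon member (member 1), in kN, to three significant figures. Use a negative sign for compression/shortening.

A_2 = 399 mm².
Equal strain + equilibrium ⇒ each member carries load in proportion to AE: A₁E₁ = 6151000 N, A₂E₂ = 76600000 N, ΣAE = 82750000 N.
F₁ = P·A₁E₁/ΣAE = 29200·6151000/82750000 = 2170 N.

2.17 kN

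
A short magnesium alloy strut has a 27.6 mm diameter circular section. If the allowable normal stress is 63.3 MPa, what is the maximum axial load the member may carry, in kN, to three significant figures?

37.9 kN

A = 598.3 mm².
P_max = σ_allow · A = 63.3 · 598.3 = 37870 N = 37.87 kN.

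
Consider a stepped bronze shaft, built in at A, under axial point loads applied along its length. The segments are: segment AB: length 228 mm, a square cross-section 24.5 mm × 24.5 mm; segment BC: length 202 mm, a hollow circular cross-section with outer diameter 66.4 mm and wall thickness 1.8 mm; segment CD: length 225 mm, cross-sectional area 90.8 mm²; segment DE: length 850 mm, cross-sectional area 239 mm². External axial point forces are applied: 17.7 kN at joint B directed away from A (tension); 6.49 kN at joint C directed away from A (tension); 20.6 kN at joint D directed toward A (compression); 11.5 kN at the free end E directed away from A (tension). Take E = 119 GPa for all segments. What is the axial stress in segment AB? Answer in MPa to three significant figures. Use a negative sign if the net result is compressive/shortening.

Internal axial forces (sectioning from the free end, tension +): N_DE = 11.5 kN, N_CD = -9.1 kN, N_BC = -2.61 kN, N_AB = 15.09 kN.
A_AB = 600.2 mm².
σ_AB = N_AB/A_AB = 15090/600.2 = 25.14 MPa.

25.1 MPa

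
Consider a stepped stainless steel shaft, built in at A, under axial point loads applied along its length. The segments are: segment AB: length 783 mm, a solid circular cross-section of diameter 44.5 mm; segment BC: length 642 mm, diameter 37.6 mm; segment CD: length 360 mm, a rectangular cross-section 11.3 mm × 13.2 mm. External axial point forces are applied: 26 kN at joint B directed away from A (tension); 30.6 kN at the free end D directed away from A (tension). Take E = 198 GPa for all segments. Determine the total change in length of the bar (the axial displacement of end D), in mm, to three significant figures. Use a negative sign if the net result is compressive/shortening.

0.606 mm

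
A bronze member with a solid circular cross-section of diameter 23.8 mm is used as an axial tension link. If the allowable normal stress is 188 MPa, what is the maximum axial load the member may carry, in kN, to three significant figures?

83.6 kN

A = 444.9 mm².
P_max = σ_allow · A = 188 · 444.9 = 83640 N = 83.64 kN.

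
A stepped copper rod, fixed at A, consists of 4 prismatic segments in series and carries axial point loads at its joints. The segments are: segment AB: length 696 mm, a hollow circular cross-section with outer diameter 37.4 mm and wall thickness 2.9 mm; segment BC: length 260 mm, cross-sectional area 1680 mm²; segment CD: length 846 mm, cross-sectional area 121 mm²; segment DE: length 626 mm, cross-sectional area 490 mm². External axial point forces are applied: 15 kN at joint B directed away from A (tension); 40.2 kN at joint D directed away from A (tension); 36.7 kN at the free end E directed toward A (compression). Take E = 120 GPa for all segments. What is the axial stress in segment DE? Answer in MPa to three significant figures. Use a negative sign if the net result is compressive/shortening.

Internal axial forces (sectioning from the free end, tension +): N_DE = -36.7 kN, N_CD = 3.5 kN, N_BC = 3.5 kN, N_AB = 18.5 kN.
σ_DE = N_DE/A_DE = -36700/490 = -74.9 MPa.

-74.9 MPa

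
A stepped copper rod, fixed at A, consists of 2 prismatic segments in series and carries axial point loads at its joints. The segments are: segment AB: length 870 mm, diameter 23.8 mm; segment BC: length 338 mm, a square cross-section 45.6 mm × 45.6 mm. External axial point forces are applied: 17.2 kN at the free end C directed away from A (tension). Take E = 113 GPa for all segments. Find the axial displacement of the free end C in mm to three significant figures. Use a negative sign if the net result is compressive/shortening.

0.322 mm

Internal axial forces (sectioning from the free end, tension +): N_BC = 17.2 kN, N_AB = 17.2 kN.
A_AB = 444.9 mm².
A_BC = 2079 mm².
δ_AB = 17200·870/(444.9·113000) = 0.2977 mm
δ_BC = 17200·338/(2079·113000) = 0.02474 mm
δ = Σδ_i = 0.3224 mm.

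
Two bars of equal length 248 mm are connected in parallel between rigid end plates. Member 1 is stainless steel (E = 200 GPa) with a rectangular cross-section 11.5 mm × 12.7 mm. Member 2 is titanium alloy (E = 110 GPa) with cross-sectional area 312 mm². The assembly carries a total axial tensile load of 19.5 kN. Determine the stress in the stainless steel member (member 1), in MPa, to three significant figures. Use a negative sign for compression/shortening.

61.4 MPa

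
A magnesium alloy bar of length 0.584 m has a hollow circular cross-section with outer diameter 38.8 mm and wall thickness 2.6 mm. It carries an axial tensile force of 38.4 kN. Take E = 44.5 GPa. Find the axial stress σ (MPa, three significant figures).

130 MPa

A = 295.7 mm².
σ = N/A = 38400/295.7 = 129.9 MPa.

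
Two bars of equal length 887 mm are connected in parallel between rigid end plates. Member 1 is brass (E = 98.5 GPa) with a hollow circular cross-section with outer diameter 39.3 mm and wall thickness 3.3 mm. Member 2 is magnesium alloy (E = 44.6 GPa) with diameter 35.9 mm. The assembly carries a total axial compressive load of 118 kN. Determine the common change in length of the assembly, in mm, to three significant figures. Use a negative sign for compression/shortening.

A_1 = 373.2 mm².
A_2 = 1012 mm².
Equal strain + equilibrium ⇒ each member carries load in proportion to AE: A₁E₁ = 36760000 N, A₂E₂ = 45150000 N, ΣAE = 81910000 N.
δ = PL/ΣAE = -118000·887/81910000 = -1.278 mm.

-1.28 mm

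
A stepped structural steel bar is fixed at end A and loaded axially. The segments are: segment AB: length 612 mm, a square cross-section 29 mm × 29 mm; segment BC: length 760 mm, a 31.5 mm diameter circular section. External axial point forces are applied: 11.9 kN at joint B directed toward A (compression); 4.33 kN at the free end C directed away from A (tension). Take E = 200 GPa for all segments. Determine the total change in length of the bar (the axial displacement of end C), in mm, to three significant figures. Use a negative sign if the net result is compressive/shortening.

-0.00643 mm

Internal axial forces (sectioning from the free end, tension +): N_BC = 4.33 kN, N_AB = -7.57 kN.
A_AB = 841 mm².
A_BC = 779.3 mm².
δ_AB = -7570·612/(841·200000) = -0.02754 mm
δ_BC = 4330·760/(779.3·200000) = 0.02111 mm
δ = Σδ_i = -0.00643 mm.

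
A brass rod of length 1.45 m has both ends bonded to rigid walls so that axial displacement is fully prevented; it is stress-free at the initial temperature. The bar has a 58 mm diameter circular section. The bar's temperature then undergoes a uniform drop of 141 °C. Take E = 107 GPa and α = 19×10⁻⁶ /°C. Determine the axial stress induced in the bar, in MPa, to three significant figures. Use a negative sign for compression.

287 MPa

Free thermal expansion αLΔT = 19e-6 · 1450 · -141 = -3.885 mm.
The walls impose strain ε = −(-3.885)/1450 = 2.6790e-03; σ = Eε = 107000 · 2.6790e-03 = 286.7 MPa.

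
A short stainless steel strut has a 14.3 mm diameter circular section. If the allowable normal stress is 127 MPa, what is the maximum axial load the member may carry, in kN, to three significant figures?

A = 160.6 mm².
P_max = σ_allow · A = 127 · 160.6 = 20400 N = 20.4 kN.

20.4 kN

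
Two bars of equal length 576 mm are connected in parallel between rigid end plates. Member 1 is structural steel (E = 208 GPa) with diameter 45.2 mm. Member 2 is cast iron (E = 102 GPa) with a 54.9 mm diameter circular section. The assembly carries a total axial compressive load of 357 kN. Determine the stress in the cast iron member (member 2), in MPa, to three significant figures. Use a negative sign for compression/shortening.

-63.3 MPa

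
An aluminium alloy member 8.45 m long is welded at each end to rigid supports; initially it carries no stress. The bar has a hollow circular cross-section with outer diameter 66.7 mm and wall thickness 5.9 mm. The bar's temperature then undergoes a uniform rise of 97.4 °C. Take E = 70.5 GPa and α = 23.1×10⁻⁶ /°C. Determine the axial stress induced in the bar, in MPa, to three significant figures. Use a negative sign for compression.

Free thermal expansion αLΔT = 23.1e-6 · 8450 · 97.4 = 19.01 mm.
The walls impose strain ε = −(19.01)/8450 = -2.2499e-03; σ = Eε = 70500 · -2.2499e-03 = -158.6 MPa.

-159 MPa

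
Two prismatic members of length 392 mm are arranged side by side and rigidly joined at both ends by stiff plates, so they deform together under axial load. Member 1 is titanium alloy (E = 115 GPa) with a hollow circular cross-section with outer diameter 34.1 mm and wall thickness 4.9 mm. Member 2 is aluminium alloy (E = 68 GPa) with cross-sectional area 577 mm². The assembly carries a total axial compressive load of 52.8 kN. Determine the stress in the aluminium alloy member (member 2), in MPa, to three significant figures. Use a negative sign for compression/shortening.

-39.5 MPa

A_1 = 449.5 mm².
Equal strain + equilibrium ⇒ each member carries load in proportion to AE: A₁E₁ = 51690000 N, A₂E₂ = 39240000 N, ΣAE = 90930000 N.
σ₂ = P·E₂/ΣAE = -52800·68000/90930000 = -39.49 MPa.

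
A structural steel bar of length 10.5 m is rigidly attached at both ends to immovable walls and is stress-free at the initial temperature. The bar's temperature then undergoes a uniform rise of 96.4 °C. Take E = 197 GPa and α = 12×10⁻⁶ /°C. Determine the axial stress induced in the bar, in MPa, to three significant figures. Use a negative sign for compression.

-228 MPa

Free thermal expansion αLΔT = 12e-6 · 10500 · 96.4 = 12.15 mm.
The walls impose strain ε = −(12.15)/10500 = -1.1568e-03; σ = Eε = 197000 · -1.1568e-03 = -227.9 MPa.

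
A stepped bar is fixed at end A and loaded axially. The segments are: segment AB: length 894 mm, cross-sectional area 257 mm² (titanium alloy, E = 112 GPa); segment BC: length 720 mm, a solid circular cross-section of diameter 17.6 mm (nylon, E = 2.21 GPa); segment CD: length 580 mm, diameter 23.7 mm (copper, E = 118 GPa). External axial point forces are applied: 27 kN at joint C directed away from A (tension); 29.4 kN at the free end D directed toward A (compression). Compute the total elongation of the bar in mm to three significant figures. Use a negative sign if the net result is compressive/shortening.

-3.62 mm

Internal axial forces (sectioning from the free end, tension +): N_CD = -29.4 kN, N_BC = -2.4 kN, N_AB = -2.4 kN.
A_BC = 243.3 mm².
A_CD = 441.2 mm².
δ_AB = -2400·894/(257·112000) = -0.07454 mm
δ_BC = -2400·720/(243.3·2210) = -3.214 mm
δ_CD = -29400·580/(441.2·118000) = -0.3276 mm
δ = Σδ_i = -3.616 mm.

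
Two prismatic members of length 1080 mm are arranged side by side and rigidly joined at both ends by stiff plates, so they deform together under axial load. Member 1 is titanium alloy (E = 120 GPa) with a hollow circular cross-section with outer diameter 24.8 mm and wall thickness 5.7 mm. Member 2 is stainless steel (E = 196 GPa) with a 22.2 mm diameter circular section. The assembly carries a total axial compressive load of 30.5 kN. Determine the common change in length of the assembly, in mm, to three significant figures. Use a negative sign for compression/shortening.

A_1 = 342 mm².
A_2 = 387.1 mm².
Equal strain + equilibrium ⇒ each member carries load in proportion to AE: A₁E₁ = 41040000 N, A₂E₂ = 75870000 N, ΣAE = 116900000 N.
δ = PL/ΣAE = -30500·1080/116900000 = -0.2818 mm.

-0.282 mm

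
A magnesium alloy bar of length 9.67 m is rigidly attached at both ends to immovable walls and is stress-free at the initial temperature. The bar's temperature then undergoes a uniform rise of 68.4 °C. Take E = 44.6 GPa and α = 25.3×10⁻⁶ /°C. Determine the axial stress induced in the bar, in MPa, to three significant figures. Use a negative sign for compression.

-77.2 MPa

Free thermal expansion αLΔT = 25.3e-6 · 9670 · 68.4 = 16.73 mm.
The walls impose strain ε = −(16.73)/9670 = -1.7305e-03; σ = Eε = 44600 · -1.7305e-03 = -77.18 MPa.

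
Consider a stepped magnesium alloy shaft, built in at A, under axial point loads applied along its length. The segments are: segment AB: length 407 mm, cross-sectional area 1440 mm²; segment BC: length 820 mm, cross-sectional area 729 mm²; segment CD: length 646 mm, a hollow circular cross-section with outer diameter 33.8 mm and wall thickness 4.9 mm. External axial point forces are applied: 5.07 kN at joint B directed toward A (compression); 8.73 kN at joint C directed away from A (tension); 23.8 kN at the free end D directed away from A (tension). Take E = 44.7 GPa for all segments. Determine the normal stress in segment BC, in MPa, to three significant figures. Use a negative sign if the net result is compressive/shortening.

Internal axial forces (sectioning from the free end, tension +): N_CD = 23.8 kN, N_BC = 32.53 kN, N_AB = 27.46 kN.
σ_BC = N_BC/A_BC = 32530/729 = 44.62 MPa.

44.6 MPa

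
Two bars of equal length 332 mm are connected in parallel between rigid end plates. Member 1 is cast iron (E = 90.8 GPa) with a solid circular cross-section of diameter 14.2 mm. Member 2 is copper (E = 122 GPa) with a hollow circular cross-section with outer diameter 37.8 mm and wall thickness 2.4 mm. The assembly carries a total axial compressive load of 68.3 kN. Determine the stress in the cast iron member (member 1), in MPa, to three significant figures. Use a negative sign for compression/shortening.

A_1 = 158.4 mm².
A_2 = 266.9 mm².
Equal strain + equilibrium ⇒ each member carries load in proportion to AE: A₁E₁ = 14380000 N, A₂E₂ = 32560000 N, ΣAE = 46940000 N.
σ₁ = P·E₁/ΣAE = -68300·90800/46940000 = -132.1 MPa.

-132 MPa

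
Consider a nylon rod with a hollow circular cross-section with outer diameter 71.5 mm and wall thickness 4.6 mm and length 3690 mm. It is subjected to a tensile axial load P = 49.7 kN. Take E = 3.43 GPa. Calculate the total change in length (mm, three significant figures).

55.3 mm

A = 966.8 mm².
δ_mech = NL/(AE) = 49700·3690/(966.8·3430) = 55.3 mm.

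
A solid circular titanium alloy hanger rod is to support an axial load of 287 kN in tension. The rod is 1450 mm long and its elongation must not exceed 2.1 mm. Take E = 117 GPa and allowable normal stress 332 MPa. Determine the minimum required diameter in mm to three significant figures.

Required area A ≥ P/σ_allow = 287000/332 = 864.5 mm².
For a solid circular section, d ≥ √(4A/π) = 33.18 mm.
Elongation limit: A ≥ PL/(Eδ_allow) = 287000·1450/(117000·2.1) = 1694 mm² ⇒ d ≥ 46.44 mm.
The elongation limit governs.

46.4 mm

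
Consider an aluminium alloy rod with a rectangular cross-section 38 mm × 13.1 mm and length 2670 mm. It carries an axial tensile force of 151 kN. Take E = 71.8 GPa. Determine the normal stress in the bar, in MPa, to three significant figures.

A = 497.8 mm².
σ = N/A = 151000/497.8 = 303.3 MPa.

303 MPa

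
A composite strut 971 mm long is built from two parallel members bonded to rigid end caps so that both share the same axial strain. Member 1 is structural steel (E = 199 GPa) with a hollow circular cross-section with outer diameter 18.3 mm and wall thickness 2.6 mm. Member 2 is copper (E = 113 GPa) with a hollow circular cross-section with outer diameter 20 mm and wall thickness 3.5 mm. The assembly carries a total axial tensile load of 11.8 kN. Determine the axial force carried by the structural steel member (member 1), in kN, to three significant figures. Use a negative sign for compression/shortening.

6.54 kN

A_1 = 128.2 mm².
A_2 = 181.4 mm².
Equal strain + equilibrium ⇒ each member carries load in proportion to AE: A₁E₁ = 25520000 N, A₂E₂ = 20500000 N, ΣAE = 46020000 N.
F₁ = P·A₁E₁/ΣAE = 11800·25520000/46020000 = 6543 N.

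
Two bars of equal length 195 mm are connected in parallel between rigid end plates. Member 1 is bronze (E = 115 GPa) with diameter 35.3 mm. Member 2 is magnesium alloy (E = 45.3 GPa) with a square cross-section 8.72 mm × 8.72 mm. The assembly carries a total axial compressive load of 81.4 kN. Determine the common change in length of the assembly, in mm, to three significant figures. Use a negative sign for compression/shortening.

A_1 = 978.7 mm².
A_2 = 76.04 mm².
Equal strain + equilibrium ⇒ each member carries load in proportion to AE: A₁E₁ = 112500000 N, A₂E₂ = 3445000 N, ΣAE = 116000000 N.
δ = PL/ΣAE = -81400·195/116000000 = -0.1368 mm.

-0.137 mm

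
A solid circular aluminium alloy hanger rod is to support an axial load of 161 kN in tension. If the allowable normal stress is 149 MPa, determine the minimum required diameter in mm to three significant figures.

Required area A ≥ P/σ_allow = 161000/149 = 1081 mm².
For a solid circular section, d ≥ √(4A/π) = 37.09 mm.

37.1 mm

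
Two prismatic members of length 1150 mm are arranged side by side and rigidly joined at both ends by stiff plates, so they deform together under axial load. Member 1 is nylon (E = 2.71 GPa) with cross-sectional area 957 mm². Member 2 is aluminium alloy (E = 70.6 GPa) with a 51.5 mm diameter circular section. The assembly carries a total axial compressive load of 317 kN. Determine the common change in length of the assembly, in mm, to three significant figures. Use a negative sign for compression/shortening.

A_2 = 2083 mm².
Equal strain + equilibrium ⇒ each member carries load in proportion to AE: A₁E₁ = 2593000 N, A₂E₂ = 147100000 N, ΣAE = 149700000 N.
δ = PL/ΣAE = -317000·1150/149700000 = -2.436 mm.

-2.44 mm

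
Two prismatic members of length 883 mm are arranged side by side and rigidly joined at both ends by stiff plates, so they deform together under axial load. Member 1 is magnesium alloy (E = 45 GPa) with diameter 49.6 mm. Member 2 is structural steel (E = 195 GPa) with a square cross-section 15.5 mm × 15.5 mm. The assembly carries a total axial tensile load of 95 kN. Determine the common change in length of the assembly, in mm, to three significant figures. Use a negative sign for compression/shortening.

0.627 mm

A_1 = 1932 mm².
A_2 = 240.2 mm².
Equal strain + equilibrium ⇒ each member carries load in proportion to AE: A₁E₁ = 86950000 N, A₂E₂ = 46850000 N, ΣAE = 133800000 N.
δ = PL/ΣAE = 95000·883/133800000 = 0.627 mm.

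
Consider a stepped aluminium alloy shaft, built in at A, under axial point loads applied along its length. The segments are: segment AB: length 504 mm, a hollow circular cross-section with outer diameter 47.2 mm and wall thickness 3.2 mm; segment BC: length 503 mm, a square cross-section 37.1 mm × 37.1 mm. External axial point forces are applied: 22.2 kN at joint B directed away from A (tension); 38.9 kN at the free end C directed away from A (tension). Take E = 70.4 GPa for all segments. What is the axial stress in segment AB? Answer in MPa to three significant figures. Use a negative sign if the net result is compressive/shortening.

138 MPa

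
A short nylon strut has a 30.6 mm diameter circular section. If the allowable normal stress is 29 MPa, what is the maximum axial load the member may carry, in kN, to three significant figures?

A = 735.4 mm².
P_max = σ_allow · A = 29 · 735.4 = 21330 N = 21.33 kN.

21.3 kN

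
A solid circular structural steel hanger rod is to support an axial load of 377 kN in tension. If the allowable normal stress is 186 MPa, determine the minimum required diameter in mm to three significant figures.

Required area A ≥ P/σ_allow = 377000/186 = 2027 mm².
For a solid circular section, d ≥ √(4A/π) = 50.8 mm.

50.8 mm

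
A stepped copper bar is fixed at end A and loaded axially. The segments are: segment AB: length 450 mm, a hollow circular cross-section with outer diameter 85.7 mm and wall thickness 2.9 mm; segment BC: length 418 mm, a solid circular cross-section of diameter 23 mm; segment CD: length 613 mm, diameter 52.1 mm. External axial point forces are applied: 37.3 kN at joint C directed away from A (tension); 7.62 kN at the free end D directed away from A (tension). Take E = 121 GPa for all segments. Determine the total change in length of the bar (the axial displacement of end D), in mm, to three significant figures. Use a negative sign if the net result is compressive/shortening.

0.613 mm

Internal axial forces (sectioning from the free end, tension +): N_CD = 7.62 kN, N_BC = 44.92 kN, N_AB = 44.92 kN.
A_AB = 754.4 mm².
A_BC = 415.5 mm².
A_CD = 2132 mm².
δ_AB = 44920·450/(754.4·121000) = 0.2215 mm
δ_BC = 44920·418/(415.5·121000) = 0.3735 mm
δ_CD = 7620·613/(2132·121000) = 0.01811 mm
δ = Σδ_i = 0.6131 mm.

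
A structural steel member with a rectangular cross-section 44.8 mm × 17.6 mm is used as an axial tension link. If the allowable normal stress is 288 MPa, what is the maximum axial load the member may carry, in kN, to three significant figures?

227 kN

A = 788.5 mm².
P_max = σ_allow · A = 288 · 788.5 = 227100 N = 227.1 kN.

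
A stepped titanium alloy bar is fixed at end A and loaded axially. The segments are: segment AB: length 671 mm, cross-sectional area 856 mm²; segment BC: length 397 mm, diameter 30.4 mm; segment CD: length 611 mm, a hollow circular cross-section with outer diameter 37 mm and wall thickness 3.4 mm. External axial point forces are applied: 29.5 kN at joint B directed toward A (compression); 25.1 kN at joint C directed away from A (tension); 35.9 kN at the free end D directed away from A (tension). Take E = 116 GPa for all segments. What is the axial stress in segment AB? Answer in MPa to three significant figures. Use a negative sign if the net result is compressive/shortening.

Internal axial forces (sectioning from the free end, tension +): N_CD = 35.9 kN, N_BC = 61 kN, N_AB = 31.5 kN.
σ_AB = N_AB/A_AB = 31500/856 = 36.8 MPa.

36.8 MPa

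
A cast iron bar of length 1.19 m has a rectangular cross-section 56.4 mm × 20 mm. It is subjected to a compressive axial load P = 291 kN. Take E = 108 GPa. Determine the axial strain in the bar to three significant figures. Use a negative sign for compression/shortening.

-0.00239

A = 1128 mm².
σ = N/A = -258 MPa; ε = σ/E = -258/108000 = -2.389e-03.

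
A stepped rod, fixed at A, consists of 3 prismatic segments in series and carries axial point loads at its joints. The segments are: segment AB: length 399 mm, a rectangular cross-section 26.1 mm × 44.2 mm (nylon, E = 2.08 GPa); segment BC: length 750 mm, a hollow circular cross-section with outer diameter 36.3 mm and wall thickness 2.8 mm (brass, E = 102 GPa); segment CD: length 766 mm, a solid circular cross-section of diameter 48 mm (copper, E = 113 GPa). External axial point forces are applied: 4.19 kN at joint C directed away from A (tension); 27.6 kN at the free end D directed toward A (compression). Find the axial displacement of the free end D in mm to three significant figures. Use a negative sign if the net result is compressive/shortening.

-4.58 mm

Internal axial forces (sectioning from the free end, tension +): N_CD = -27.6 kN, N_BC = -23.41 kN, N_AB = -23.41 kN.
A_AB = 1154 mm².
A_BC = 294.7 mm².
A_CD = 1810 mm².
δ_AB = -23410·399/(1154·2080) = -3.893 mm
δ_BC = -23410·750/(294.7·102000) = -0.5841 mm
δ_CD = -27600·766/(1810·113000) = -0.1034 mm
δ = Σδ_i = -4.58 mm.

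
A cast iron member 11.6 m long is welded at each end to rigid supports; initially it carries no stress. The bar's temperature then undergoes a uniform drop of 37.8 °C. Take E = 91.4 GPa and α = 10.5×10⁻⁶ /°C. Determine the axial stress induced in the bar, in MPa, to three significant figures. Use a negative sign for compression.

Free thermal expansion αLΔT = 10.5e-6 · 11600 · -37.8 = -4.604 mm.
The walls impose strain ε = −(-4.604)/11600 = 3.9690e-04; σ = Eε = 91400 · 3.9690e-04 = 36.28 MPa.

36.3 MPa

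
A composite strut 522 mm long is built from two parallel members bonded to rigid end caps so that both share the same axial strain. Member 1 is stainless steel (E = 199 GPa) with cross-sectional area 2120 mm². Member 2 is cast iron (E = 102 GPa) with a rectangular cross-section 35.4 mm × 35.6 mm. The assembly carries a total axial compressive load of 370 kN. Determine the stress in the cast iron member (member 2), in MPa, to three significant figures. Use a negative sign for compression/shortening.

A_2 = 1260 mm².
Equal strain + equilibrium ⇒ each member carries load in proportion to AE: A₁E₁ = 421900000 N, A₂E₂ = 128500000 N, ΣAE = 550400000 N.
σ₂ = P·E₂/ΣAE = -370000·102000/550400000 = -68.57 MPa.

-68.6 MPa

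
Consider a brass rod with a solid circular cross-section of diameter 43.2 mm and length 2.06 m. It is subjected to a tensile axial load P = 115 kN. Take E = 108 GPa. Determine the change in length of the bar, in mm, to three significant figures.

A = 1466 mm².
δ_mech = NL/(AE) = 115000·2060/(1466·108000) = 1.497 mm.

1.50 mm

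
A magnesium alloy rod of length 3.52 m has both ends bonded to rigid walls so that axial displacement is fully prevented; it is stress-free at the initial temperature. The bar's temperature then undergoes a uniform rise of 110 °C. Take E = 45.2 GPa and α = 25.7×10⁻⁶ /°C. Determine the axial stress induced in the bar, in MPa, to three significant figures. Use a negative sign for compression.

Free thermal expansion αLΔT = 25.7e-6 · 3520 · 110 = 9.951 mm.
The walls impose strain ε = −(9.951)/3520 = -2.8270e-03; σ = Eε = 45200 · -2.8270e-03 = -127.8 MPa.

-128 MPa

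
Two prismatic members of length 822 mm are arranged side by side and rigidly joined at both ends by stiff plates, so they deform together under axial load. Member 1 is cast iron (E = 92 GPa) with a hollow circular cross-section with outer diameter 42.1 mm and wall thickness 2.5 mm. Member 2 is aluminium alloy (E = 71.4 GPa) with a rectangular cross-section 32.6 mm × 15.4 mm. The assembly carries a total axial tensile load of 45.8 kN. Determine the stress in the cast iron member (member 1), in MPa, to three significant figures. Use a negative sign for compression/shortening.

A_1 = 311 mm².
A_2 = 502 mm².
Equal strain + equilibrium ⇒ each member carries load in proportion to AE: A₁E₁ = 28610000 N, A₂E₂ = 35850000 N, ΣAE = 64460000 N.
σ₁ = P·E₁/ΣAE = 45800·92000/64460000 = 65.37 MPa.

65.4 MPa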